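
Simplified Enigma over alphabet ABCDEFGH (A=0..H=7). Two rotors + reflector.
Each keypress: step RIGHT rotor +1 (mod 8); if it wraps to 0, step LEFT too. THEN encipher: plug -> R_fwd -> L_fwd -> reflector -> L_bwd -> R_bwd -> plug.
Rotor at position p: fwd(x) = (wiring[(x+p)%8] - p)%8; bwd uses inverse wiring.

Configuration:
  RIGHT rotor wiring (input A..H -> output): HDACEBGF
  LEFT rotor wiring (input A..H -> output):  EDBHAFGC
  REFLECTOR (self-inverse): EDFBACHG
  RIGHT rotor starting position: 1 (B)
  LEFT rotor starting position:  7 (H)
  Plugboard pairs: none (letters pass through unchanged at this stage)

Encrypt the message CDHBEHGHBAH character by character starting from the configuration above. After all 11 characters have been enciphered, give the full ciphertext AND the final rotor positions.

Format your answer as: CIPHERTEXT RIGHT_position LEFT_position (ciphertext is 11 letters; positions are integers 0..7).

Char 1 ('C'): step: R->2, L=7; C->plug->C->R->C->L->E->refl->A->L'->E->R'->E->plug->E
Char 2 ('D'): step: R->3, L=7; D->plug->D->R->D->L->C->refl->F->L'->B->R'->B->plug->B
Char 3 ('H'): step: R->4, L=7; H->plug->H->R->G->L->G->refl->H->L'->H->R'->F->plug->F
Char 4 ('B'): step: R->5, L=7; B->plug->B->R->B->L->F->refl->C->L'->D->R'->F->plug->F
Char 5 ('E'): step: R->6, L=7; E->plug->E->R->C->L->E->refl->A->L'->E->R'->F->plug->F
Char 6 ('H'): step: R->7, L=7; H->plug->H->R->H->L->H->refl->G->L'->G->R'->A->plug->A
Char 7 ('G'): step: R->0, L->0 (L advanced); G->plug->G->R->G->L->G->refl->H->L'->D->R'->B->plug->B
Char 8 ('H'): step: R->1, L=0; H->plug->H->R->G->L->G->refl->H->L'->D->R'->D->plug->D
Char 9 ('B'): step: R->2, L=0; B->plug->B->R->A->L->E->refl->A->L'->E->R'->E->plug->E
Char 10 ('A'): step: R->3, L=0; A->plug->A->R->H->L->C->refl->F->L'->F->R'->H->plug->H
Char 11 ('H'): step: R->4, L=0; H->plug->H->R->G->L->G->refl->H->L'->D->R'->E->plug->E
Final: ciphertext=EBFFFABDEHE, RIGHT=4, LEFT=0

Answer: EBFFFABDEHE 4 0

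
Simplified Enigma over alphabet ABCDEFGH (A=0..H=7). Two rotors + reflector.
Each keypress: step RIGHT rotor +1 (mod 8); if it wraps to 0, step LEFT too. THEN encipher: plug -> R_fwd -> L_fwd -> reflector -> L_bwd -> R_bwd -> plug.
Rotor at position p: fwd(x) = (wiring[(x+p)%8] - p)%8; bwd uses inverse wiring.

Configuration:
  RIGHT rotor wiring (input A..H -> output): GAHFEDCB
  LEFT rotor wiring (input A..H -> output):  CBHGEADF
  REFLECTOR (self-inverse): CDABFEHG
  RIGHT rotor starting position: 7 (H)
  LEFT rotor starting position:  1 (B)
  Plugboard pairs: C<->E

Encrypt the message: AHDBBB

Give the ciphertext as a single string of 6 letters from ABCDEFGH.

Char 1 ('A'): step: R->0, L->2 (L advanced); A->plug->A->R->G->L->A->refl->C->L'->C->R'->G->plug->G
Char 2 ('H'): step: R->1, L=2; H->plug->H->R->F->L->D->refl->B->L'->E->R'->C->plug->E
Char 3 ('D'): step: R->2, L=2; D->plug->D->R->B->L->E->refl->F->L'->A->R'->E->plug->C
Char 4 ('B'): step: R->3, L=2; B->plug->B->R->B->L->E->refl->F->L'->A->R'->C->plug->E
Char 5 ('B'): step: R->4, L=2; B->plug->B->R->H->L->H->refl->G->L'->D->R'->G->plug->G
Char 6 ('B'): step: R->5, L=2; B->plug->B->R->F->L->D->refl->B->L'->E->R'->C->plug->E

Answer: GECEGE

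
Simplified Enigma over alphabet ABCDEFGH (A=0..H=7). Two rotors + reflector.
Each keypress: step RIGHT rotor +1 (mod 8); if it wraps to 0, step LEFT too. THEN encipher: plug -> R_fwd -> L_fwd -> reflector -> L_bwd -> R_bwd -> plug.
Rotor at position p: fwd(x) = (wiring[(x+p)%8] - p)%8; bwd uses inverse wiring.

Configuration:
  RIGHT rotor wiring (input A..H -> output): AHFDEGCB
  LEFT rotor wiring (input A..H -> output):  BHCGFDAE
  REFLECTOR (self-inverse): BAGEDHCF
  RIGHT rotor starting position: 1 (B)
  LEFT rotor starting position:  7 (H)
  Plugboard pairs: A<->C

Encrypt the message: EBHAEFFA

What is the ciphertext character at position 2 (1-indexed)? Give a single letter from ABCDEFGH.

Char 1 ('E'): step: R->2, L=7; E->plug->E->R->A->L->F->refl->H->L'->E->R'->D->plug->D
Char 2 ('B'): step: R->3, L=7; B->plug->B->R->B->L->C->refl->G->L'->F->R'->F->plug->F

F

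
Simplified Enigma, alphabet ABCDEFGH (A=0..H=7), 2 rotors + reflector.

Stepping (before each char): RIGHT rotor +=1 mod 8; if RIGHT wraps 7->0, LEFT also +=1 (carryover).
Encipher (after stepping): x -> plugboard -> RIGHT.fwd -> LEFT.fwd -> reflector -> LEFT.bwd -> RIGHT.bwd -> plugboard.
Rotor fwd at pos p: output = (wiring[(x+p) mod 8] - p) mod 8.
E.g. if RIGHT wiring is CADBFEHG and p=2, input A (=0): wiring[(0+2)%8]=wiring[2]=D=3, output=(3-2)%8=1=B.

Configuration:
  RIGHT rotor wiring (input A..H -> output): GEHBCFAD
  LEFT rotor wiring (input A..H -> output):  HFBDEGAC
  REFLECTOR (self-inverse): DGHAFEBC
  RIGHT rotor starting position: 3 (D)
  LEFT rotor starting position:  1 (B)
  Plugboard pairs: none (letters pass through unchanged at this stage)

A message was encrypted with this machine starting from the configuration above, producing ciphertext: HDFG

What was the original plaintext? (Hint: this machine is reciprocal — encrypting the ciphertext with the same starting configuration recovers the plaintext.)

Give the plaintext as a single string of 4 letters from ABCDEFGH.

Char 1 ('H'): step: R->4, L=1; H->plug->H->R->F->L->H->refl->C->L'->C->R'->E->plug->E
Char 2 ('D'): step: R->5, L=1; D->plug->D->R->B->L->A->refl->D->L'->D->R'->B->plug->B
Char 3 ('F'): step: R->6, L=1; F->plug->F->R->D->L->D->refl->A->L'->B->R'->E->plug->E
Char 4 ('G'): step: R->7, L=1; G->plug->G->R->G->L->B->refl->G->L'->H->R'->B->plug->B

Answer: EBEB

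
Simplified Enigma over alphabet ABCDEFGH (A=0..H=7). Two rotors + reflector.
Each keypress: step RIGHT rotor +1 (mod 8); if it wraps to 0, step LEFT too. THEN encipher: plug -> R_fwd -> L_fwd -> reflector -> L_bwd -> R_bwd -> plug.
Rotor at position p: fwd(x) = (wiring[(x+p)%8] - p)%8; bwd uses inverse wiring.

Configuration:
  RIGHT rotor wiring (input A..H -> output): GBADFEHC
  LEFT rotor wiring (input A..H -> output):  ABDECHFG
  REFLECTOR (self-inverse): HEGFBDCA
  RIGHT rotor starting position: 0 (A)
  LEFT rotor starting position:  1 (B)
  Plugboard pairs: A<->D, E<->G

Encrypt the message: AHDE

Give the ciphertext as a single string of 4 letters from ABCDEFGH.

Answer: EFGD

Derivation:
Char 1 ('A'): step: R->1, L=1; A->plug->D->R->E->L->G->refl->C->L'->B->R'->G->plug->E
Char 2 ('H'): step: R->2, L=1; H->plug->H->R->H->L->H->refl->A->L'->A->R'->F->plug->F
Char 3 ('D'): step: R->3, L=1; D->plug->A->R->A->L->A->refl->H->L'->H->R'->E->plug->G
Char 4 ('E'): step: R->4, L=1; E->plug->G->R->E->L->G->refl->C->L'->B->R'->A->plug->D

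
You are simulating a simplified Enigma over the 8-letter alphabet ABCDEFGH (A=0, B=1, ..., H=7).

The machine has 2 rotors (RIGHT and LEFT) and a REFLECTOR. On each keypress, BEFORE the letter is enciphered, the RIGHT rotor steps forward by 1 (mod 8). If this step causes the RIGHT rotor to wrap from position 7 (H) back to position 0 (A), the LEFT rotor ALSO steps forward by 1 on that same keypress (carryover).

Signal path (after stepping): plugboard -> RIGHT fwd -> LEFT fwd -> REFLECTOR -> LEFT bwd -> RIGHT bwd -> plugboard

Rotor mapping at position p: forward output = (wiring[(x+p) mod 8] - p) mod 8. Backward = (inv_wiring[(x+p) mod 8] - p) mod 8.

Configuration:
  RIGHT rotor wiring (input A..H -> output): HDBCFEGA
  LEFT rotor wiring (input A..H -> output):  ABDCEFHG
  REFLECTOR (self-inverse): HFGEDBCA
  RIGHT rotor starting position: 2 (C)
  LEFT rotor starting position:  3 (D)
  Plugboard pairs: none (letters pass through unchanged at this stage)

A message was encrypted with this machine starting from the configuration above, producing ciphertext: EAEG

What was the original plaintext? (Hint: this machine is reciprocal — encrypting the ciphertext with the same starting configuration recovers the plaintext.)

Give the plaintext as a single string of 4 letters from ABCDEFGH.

Answer: CGDA

Derivation:
Char 1 ('E'): step: R->3, L=3; E->plug->E->R->F->L->F->refl->B->L'->B->R'->C->plug->C
Char 2 ('A'): step: R->4, L=3; A->plug->A->R->B->L->B->refl->F->L'->F->R'->G->plug->G
Char 3 ('E'): step: R->5, L=3; E->plug->E->R->G->L->G->refl->C->L'->C->R'->D->plug->D
Char 4 ('G'): step: R->6, L=3; G->plug->G->R->H->L->A->refl->H->L'->A->R'->A->plug->A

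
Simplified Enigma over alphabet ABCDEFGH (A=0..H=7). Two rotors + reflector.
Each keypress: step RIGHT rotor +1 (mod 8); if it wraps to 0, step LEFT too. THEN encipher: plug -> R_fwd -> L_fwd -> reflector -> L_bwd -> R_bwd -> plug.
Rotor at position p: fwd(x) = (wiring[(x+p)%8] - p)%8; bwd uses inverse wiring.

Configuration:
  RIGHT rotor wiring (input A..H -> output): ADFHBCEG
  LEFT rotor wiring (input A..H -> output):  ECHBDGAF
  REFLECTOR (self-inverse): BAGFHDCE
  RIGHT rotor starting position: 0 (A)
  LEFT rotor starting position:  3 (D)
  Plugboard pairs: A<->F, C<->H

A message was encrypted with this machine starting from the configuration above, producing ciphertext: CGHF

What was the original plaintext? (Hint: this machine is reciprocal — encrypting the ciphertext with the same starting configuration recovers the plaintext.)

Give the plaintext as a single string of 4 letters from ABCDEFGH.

Char 1 ('C'): step: R->1, L=3; C->plug->H->R->H->L->E->refl->H->L'->G->R'->C->plug->H
Char 2 ('G'): step: R->2, L=3; G->plug->G->R->G->L->H->refl->E->L'->H->R'->C->plug->H
Char 3 ('H'): step: R->3, L=3; H->plug->C->R->H->L->E->refl->H->L'->G->R'->B->plug->B
Char 4 ('F'): step: R->4, L=3; F->plug->A->R->F->L->B->refl->A->L'->B->R'->G->plug->G

Answer: HHBG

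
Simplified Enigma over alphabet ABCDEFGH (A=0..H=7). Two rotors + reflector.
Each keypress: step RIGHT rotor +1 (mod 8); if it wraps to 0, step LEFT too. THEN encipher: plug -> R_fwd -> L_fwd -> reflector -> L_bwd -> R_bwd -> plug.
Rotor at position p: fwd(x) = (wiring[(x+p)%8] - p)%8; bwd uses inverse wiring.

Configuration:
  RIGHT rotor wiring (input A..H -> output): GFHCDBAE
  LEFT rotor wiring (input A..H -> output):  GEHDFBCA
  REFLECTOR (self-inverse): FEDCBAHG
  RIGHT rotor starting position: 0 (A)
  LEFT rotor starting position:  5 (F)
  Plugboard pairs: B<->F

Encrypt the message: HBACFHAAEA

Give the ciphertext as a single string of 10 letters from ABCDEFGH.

Answer: DAEHECGEAB

Derivation:
Char 1 ('H'): step: R->1, L=5; H->plug->H->R->F->L->C->refl->D->L'->C->R'->D->plug->D
Char 2 ('B'): step: R->2, L=5; B->plug->F->R->C->L->D->refl->C->L'->F->R'->A->plug->A
Char 3 ('A'): step: R->3, L=5; A->plug->A->R->H->L->A->refl->F->L'->B->R'->E->plug->E
Char 4 ('C'): step: R->4, L=5; C->plug->C->R->E->L->H->refl->G->L'->G->R'->H->plug->H
Char 5 ('F'): step: R->5, L=5; F->plug->B->R->D->L->B->refl->E->L'->A->R'->E->plug->E
Char 6 ('H'): step: R->6, L=5; H->plug->H->R->D->L->B->refl->E->L'->A->R'->C->plug->C
Char 7 ('A'): step: R->7, L=5; A->plug->A->R->F->L->C->refl->D->L'->C->R'->G->plug->G
Char 8 ('A'): step: R->0, L->6 (L advanced); A->plug->A->R->G->L->H->refl->G->L'->D->R'->E->plug->E
Char 9 ('E'): step: R->1, L=6; E->plug->E->R->A->L->E->refl->B->L'->E->R'->A->plug->A
Char 10 ('A'): step: R->2, L=6; A->plug->A->R->F->L->F->refl->A->L'->C->R'->F->plug->B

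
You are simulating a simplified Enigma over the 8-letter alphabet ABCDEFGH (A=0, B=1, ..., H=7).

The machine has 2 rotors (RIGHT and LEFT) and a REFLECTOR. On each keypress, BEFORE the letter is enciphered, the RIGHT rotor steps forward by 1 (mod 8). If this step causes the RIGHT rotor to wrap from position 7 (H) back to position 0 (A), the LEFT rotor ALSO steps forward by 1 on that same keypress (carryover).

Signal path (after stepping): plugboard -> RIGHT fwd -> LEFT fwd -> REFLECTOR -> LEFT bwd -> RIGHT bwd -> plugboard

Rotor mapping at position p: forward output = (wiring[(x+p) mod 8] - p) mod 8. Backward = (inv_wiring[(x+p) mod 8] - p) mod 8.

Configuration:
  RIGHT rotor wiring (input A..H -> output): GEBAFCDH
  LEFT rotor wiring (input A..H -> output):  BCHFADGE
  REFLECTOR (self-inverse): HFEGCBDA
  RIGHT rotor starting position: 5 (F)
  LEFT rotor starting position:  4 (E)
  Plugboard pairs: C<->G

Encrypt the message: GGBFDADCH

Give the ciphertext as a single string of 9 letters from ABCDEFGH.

Char 1 ('G'): step: R->6, L=4; G->plug->C->R->A->L->E->refl->C->L'->C->R'->F->plug->F
Char 2 ('G'): step: R->7, L=4; G->plug->C->R->F->L->G->refl->D->L'->G->R'->F->plug->F
Char 3 ('B'): step: R->0, L->5 (L advanced); B->plug->B->R->E->L->F->refl->B->L'->B->R'->C->plug->G
Char 4 ('F'): step: R->1, L=5; F->plug->F->R->C->L->H->refl->A->L'->G->R'->G->plug->C
Char 5 ('D'): step: R->2, L=5; D->plug->D->R->A->L->G->refl->D->L'->H->R'->A->plug->A
Char 6 ('A'): step: R->3, L=5; A->plug->A->R->F->L->C->refl->E->L'->D->R'->F->plug->F
Char 7 ('D'): step: R->4, L=5; D->plug->D->R->D->L->E->refl->C->L'->F->R'->G->plug->C
Char 8 ('C'): step: R->5, L=5; C->plug->G->R->D->L->E->refl->C->L'->F->R'->A->plug->A
Char 9 ('H'): step: R->6, L=5; H->plug->H->R->E->L->F->refl->B->L'->B->R'->B->plug->B

Answer: FFGCAFCAB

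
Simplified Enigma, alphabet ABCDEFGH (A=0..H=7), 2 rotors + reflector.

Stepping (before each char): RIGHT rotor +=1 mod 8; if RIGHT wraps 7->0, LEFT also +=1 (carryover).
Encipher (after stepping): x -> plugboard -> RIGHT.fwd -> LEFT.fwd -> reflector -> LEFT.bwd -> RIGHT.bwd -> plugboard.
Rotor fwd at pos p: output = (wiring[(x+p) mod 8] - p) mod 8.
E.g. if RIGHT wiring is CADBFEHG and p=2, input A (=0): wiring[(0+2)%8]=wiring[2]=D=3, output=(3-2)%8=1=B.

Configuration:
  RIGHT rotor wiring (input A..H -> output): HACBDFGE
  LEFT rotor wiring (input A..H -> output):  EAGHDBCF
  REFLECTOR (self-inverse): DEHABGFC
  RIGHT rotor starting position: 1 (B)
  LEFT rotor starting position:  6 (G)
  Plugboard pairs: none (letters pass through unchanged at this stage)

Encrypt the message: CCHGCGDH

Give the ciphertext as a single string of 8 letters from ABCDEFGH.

Answer: DADCFEBG

Derivation:
Char 1 ('C'): step: R->2, L=6; C->plug->C->R->B->L->H->refl->C->L'->D->R'->D->plug->D
Char 2 ('C'): step: R->3, L=6; C->plug->C->R->C->L->G->refl->F->L'->G->R'->A->plug->A
Char 3 ('H'): step: R->4, L=6; H->plug->H->R->F->L->B->refl->E->L'->A->R'->D->plug->D
Char 4 ('G'): step: R->5, L=6; G->plug->G->R->E->L->A->refl->D->L'->H->R'->C->plug->C
Char 5 ('C'): step: R->6, L=6; C->plug->C->R->B->L->H->refl->C->L'->D->R'->F->plug->F
Char 6 ('G'): step: R->7, L=6; G->plug->G->R->G->L->F->refl->G->L'->C->R'->E->plug->E
Char 7 ('D'): step: R->0, L->7 (L advanced); D->plug->D->R->B->L->F->refl->G->L'->A->R'->B->plug->B
Char 8 ('H'): step: R->1, L=7; H->plug->H->R->G->L->C->refl->H->L'->D->R'->G->plug->G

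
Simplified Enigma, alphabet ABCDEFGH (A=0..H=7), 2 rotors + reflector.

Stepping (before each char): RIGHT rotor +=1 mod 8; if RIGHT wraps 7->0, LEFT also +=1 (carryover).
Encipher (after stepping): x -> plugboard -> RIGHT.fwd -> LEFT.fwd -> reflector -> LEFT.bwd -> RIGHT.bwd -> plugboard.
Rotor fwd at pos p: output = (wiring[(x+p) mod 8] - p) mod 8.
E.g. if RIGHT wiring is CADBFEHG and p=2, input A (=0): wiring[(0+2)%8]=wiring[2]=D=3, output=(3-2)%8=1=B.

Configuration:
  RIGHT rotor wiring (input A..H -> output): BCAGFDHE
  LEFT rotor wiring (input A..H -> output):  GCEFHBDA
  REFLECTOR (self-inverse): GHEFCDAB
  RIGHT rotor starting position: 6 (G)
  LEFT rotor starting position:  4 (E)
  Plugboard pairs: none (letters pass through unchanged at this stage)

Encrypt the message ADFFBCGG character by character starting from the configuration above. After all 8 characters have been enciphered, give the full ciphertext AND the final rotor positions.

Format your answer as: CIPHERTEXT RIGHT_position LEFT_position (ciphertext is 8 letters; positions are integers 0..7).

Char 1 ('A'): step: R->7, L=4; A->plug->A->R->F->L->G->refl->A->L'->G->R'->F->plug->F
Char 2 ('D'): step: R->0, L->5 (L advanced); D->plug->D->R->G->L->A->refl->G->L'->B->R'->A->plug->A
Char 3 ('F'): step: R->1, L=5; F->plug->F->R->G->L->A->refl->G->L'->B->R'->A->plug->A
Char 4 ('F'): step: R->2, L=5; F->plug->F->R->C->L->D->refl->F->L'->E->R'->B->plug->B
Char 5 ('B'): step: R->3, L=5; B->plug->B->R->C->L->D->refl->F->L'->E->R'->D->plug->D
Char 6 ('C'): step: R->4, L=5; C->plug->C->R->D->L->B->refl->H->L'->F->R'->E->plug->E
Char 7 ('G'): step: R->5, L=5; G->plug->G->R->B->L->G->refl->A->L'->G->R'->A->plug->A
Char 8 ('G'): step: R->6, L=5; G->plug->G->R->H->L->C->refl->E->L'->A->R'->F->plug->F
Final: ciphertext=FAABDEAF, RIGHT=6, LEFT=5

Answer: FAABDEAF 6 5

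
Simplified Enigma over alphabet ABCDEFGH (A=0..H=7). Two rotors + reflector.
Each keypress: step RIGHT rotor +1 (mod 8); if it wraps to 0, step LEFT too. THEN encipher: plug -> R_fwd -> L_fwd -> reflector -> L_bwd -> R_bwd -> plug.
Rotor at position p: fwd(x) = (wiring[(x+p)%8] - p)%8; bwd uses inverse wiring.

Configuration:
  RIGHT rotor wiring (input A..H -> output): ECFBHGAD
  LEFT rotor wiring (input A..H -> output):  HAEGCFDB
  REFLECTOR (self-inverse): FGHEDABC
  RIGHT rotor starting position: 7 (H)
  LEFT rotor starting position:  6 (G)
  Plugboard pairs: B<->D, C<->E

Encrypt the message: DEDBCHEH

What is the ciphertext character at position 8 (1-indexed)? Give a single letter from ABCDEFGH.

Char 1 ('D'): step: R->0, L->7 (L advanced); D->plug->B->R->C->L->B->refl->G->L'->G->R'->F->plug->F
Char 2 ('E'): step: R->1, L=7; E->plug->C->R->A->L->C->refl->H->L'->E->R'->B->plug->D
Char 3 ('D'): step: R->2, L=7; D->plug->B->R->H->L->E->refl->D->L'->F->R'->C->plug->E
Char 4 ('B'): step: R->3, L=7; B->plug->D->R->F->L->D->refl->E->L'->H->R'->G->plug->G
Char 5 ('C'): step: R->4, L=7; C->plug->E->R->A->L->C->refl->H->L'->E->R'->C->plug->E
Char 6 ('H'): step: R->5, L=7; H->plug->H->R->C->L->B->refl->G->L'->G->R'->C->plug->E
Char 7 ('E'): step: R->6, L=7; E->plug->C->R->G->L->G->refl->B->L'->C->R'->A->plug->A
Char 8 ('H'): step: R->7, L=7; H->plug->H->R->B->L->A->refl->F->L'->D->R'->C->plug->E

E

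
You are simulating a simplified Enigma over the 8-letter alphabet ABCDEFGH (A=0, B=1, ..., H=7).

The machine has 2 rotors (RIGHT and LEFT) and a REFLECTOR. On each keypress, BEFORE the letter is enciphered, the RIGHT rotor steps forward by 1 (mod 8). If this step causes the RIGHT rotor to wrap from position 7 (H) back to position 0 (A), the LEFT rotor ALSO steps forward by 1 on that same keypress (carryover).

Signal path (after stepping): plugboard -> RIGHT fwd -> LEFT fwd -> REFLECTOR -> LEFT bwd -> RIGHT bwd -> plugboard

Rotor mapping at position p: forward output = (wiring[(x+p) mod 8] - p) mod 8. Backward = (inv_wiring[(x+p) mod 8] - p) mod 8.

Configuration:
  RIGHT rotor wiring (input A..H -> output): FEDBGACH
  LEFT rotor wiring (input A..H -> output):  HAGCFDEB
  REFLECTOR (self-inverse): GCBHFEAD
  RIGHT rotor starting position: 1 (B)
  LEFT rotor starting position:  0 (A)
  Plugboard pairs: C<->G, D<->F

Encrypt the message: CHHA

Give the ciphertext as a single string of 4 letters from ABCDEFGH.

Answer: BGDE

Derivation:
Char 1 ('C'): step: R->2, L=0; C->plug->G->R->D->L->C->refl->B->L'->H->R'->B->plug->B
Char 2 ('H'): step: R->3, L=0; H->plug->H->R->A->L->H->refl->D->L'->F->R'->C->plug->G
Char 3 ('H'): step: R->4, L=0; H->plug->H->R->F->L->D->refl->H->L'->A->R'->F->plug->D
Char 4 ('A'): step: R->5, L=0; A->plug->A->R->D->L->C->refl->B->L'->H->R'->E->plug->E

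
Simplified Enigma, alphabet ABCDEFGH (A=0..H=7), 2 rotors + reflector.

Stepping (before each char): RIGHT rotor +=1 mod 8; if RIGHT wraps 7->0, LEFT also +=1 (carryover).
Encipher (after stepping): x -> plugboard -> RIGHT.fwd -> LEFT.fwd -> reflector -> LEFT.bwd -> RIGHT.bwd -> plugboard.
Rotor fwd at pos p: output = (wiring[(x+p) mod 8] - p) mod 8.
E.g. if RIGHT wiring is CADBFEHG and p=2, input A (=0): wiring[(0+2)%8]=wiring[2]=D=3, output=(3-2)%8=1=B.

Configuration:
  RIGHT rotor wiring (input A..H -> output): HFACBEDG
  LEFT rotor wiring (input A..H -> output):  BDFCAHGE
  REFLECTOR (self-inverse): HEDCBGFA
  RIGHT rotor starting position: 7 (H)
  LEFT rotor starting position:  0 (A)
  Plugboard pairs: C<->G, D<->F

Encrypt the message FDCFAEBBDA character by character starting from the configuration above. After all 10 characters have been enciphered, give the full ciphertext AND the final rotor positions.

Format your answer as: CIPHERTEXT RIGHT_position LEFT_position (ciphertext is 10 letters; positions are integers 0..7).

Answer: EGDBCBHGAB 1 2

Derivation:
Char 1 ('F'): step: R->0, L->1 (L advanced); F->plug->D->R->C->L->B->refl->E->L'->B->R'->E->plug->E
Char 2 ('D'): step: R->1, L=1; D->plug->F->R->C->L->B->refl->E->L'->B->R'->C->plug->G
Char 3 ('C'): step: R->2, L=1; C->plug->G->R->F->L->F->refl->G->L'->E->R'->F->plug->D
Char 4 ('F'): step: R->3, L=1; F->plug->D->R->A->L->C->refl->D->L'->G->R'->B->plug->B
Char 5 ('A'): step: R->4, L=1; A->plug->A->R->F->L->F->refl->G->L'->E->R'->G->plug->C
Char 6 ('E'): step: R->5, L=1; E->plug->E->R->A->L->C->refl->D->L'->G->R'->B->plug->B
Char 7 ('B'): step: R->6, L=1; B->plug->B->R->A->L->C->refl->D->L'->G->R'->H->plug->H
Char 8 ('B'): step: R->7, L=1; B->plug->B->R->A->L->C->refl->D->L'->G->R'->C->plug->G
Char 9 ('D'): step: R->0, L->2 (L advanced); D->plug->F->R->E->L->E->refl->B->L'->H->R'->A->plug->A
Char 10 ('A'): step: R->1, L=2; A->plug->A->R->E->L->E->refl->B->L'->H->R'->B->plug->B
Final: ciphertext=EGDBCBHGAB, RIGHT=1, LEFT=2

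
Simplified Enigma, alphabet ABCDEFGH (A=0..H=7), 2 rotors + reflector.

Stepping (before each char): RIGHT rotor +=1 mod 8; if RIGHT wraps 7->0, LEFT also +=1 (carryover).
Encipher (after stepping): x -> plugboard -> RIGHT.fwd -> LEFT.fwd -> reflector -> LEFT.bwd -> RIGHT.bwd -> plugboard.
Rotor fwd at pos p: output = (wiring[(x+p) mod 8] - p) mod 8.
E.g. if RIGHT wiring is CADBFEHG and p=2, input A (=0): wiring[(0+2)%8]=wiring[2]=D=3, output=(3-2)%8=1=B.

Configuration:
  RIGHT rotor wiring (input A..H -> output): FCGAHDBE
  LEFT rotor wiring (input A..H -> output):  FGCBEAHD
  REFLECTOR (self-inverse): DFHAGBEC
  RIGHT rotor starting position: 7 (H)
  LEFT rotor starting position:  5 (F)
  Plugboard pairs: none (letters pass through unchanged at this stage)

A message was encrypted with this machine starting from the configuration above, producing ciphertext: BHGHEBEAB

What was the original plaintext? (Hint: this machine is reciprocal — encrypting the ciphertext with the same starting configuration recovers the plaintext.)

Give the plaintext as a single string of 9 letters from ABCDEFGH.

Char 1 ('B'): step: R->0, L->6 (L advanced); B->plug->B->R->C->L->H->refl->C->L'->H->R'->E->plug->E
Char 2 ('H'): step: R->1, L=6; H->plug->H->R->E->L->E->refl->G->L'->G->R'->D->plug->D
Char 3 ('G'): step: R->2, L=6; G->plug->G->R->D->L->A->refl->D->L'->F->R'->C->plug->C
Char 4 ('H'): step: R->3, L=6; H->plug->H->R->D->L->A->refl->D->L'->F->R'->A->plug->A
Char 5 ('E'): step: R->4, L=6; E->plug->E->R->B->L->F->refl->B->L'->A->R'->D->plug->D
Char 6 ('B'): step: R->5, L=6; B->plug->B->R->E->L->E->refl->G->L'->G->R'->A->plug->A
Char 7 ('E'): step: R->6, L=6; E->plug->E->R->A->L->B->refl->F->L'->B->R'->G->plug->G
Char 8 ('A'): step: R->7, L=6; A->plug->A->R->F->L->D->refl->A->L'->D->R'->C->plug->C
Char 9 ('B'): step: R->0, L->7 (L advanced); B->plug->B->R->C->L->H->refl->C->L'->E->R'->H->plug->H

Answer: EDCADAGCH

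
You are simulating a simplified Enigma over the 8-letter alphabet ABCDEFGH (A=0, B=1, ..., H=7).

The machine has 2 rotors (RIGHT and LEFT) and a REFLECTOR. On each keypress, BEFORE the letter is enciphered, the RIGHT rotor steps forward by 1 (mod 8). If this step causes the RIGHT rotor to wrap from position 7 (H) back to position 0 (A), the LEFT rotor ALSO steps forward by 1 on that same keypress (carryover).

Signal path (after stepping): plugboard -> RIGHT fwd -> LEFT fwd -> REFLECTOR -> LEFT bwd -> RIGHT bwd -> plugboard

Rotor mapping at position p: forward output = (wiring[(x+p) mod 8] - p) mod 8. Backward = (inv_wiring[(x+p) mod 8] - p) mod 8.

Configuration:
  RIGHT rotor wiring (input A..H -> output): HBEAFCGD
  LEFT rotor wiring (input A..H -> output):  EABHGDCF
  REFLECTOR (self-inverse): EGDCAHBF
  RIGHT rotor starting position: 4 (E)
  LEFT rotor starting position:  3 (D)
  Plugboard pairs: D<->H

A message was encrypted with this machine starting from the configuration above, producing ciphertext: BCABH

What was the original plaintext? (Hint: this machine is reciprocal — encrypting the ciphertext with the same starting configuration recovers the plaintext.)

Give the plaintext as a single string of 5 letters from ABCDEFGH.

Char 1 ('B'): step: R->5, L=3; B->plug->B->R->B->L->D->refl->C->L'->E->R'->E->plug->E
Char 2 ('C'): step: R->6, L=3; C->plug->C->R->B->L->D->refl->C->L'->E->R'->H->plug->D
Char 3 ('A'): step: R->7, L=3; A->plug->A->R->E->L->C->refl->D->L'->B->R'->E->plug->E
Char 4 ('B'): step: R->0, L->4 (L advanced); B->plug->B->R->B->L->H->refl->F->L'->G->R'->G->plug->G
Char 5 ('H'): step: R->1, L=4; H->plug->D->R->E->L->A->refl->E->L'->F->R'->F->plug->F

Answer: EDEGF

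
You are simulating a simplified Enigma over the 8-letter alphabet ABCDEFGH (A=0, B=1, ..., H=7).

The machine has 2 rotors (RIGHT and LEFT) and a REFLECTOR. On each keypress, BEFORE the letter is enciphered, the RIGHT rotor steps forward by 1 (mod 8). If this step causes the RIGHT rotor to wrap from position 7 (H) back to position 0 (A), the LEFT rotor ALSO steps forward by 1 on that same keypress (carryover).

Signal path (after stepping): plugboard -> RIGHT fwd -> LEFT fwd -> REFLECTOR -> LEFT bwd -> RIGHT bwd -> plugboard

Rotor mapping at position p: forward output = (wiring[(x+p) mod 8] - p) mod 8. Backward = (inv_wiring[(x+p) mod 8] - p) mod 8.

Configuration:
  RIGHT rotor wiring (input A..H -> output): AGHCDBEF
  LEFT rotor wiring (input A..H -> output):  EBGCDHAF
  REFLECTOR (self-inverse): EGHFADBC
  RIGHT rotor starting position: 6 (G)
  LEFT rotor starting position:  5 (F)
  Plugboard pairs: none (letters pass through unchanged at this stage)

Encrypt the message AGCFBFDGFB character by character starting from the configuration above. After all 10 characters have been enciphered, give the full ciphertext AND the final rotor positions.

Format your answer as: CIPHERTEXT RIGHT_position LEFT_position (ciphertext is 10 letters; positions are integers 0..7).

Answer: BHEGDAHFHH 0 7

Derivation:
Char 1 ('A'): step: R->7, L=5; A->plug->A->R->G->L->F->refl->D->L'->B->R'->B->plug->B
Char 2 ('G'): step: R->0, L->6 (L advanced); G->plug->G->R->E->L->A->refl->E->L'->F->R'->H->plug->H
Char 3 ('C'): step: R->1, L=6; C->plug->C->R->B->L->H->refl->C->L'->A->R'->E->plug->E
Char 4 ('F'): step: R->2, L=6; F->plug->F->R->D->L->D->refl->F->L'->G->R'->G->plug->G
Char 5 ('B'): step: R->3, L=6; B->plug->B->R->A->L->C->refl->H->L'->B->R'->D->plug->D
Char 6 ('F'): step: R->4, L=6; F->plug->F->R->C->L->G->refl->B->L'->H->R'->A->plug->A
Char 7 ('D'): step: R->5, L=6; D->plug->D->R->D->L->D->refl->F->L'->G->R'->H->plug->H
Char 8 ('G'): step: R->6, L=6; G->plug->G->R->F->L->E->refl->A->L'->E->R'->F->plug->F
Char 9 ('F'): step: R->7, L=6; F->plug->F->R->E->L->A->refl->E->L'->F->R'->H->plug->H
Char 10 ('B'): step: R->0, L->7 (L advanced); B->plug->B->R->G->L->A->refl->E->L'->F->R'->H->plug->H
Final: ciphertext=BHEGDAHFHH, RIGHT=0, LEFT=7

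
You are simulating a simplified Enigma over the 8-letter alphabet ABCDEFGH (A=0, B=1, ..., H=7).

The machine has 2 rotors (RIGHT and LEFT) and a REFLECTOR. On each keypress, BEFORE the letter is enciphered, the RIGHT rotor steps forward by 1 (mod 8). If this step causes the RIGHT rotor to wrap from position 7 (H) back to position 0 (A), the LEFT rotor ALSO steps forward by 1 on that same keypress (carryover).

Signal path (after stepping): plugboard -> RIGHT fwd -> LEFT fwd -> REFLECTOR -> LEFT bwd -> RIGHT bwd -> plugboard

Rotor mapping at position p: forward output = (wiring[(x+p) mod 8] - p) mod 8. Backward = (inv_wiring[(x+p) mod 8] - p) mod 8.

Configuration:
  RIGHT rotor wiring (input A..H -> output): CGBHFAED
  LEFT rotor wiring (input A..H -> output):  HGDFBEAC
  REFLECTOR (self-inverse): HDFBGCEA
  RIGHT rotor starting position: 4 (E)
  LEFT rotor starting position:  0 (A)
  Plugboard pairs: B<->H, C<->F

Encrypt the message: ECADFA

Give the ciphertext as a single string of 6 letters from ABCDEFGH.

Answer: DHDADE

Derivation:
Char 1 ('E'): step: R->5, L=0; E->plug->E->R->B->L->G->refl->E->L'->F->R'->D->plug->D
Char 2 ('C'): step: R->6, L=0; C->plug->F->R->B->L->G->refl->E->L'->F->R'->B->plug->H
Char 3 ('A'): step: R->7, L=0; A->plug->A->R->E->L->B->refl->D->L'->C->R'->D->plug->D
Char 4 ('D'): step: R->0, L->1 (L advanced); D->plug->D->R->H->L->G->refl->E->L'->C->R'->A->plug->A
Char 5 ('F'): step: R->1, L=1; F->plug->C->R->G->L->B->refl->D->L'->E->R'->D->plug->D
Char 6 ('A'): step: R->2, L=1; A->plug->A->R->H->L->G->refl->E->L'->C->R'->E->plug->E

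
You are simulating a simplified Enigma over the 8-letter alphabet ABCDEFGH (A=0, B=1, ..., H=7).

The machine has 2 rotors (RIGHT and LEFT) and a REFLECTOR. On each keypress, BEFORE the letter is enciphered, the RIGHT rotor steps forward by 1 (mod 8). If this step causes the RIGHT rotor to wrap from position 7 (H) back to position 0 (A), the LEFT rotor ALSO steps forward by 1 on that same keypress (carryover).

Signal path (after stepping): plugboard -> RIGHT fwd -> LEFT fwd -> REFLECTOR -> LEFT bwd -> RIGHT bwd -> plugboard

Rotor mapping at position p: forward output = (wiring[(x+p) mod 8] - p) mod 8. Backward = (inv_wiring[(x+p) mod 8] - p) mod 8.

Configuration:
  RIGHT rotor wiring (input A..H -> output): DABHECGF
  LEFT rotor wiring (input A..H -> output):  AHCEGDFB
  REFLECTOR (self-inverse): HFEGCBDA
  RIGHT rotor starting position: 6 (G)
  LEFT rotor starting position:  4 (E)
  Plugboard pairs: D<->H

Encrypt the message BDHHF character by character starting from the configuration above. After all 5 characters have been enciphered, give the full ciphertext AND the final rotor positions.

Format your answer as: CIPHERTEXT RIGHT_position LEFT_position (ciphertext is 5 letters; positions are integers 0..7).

Char 1 ('B'): step: R->7, L=4; B->plug->B->R->E->L->E->refl->C->L'->A->R'->E->plug->E
Char 2 ('D'): step: R->0, L->5 (L advanced); D->plug->H->R->F->L->F->refl->B->L'->H->R'->D->plug->H
Char 3 ('H'): step: R->1, L=5; H->plug->D->R->D->L->D->refl->G->L'->A->R'->B->plug->B
Char 4 ('H'): step: R->2, L=5; H->plug->D->R->A->L->G->refl->D->L'->D->R'->F->plug->F
Char 5 ('F'): step: R->3, L=5; F->plug->F->R->A->L->G->refl->D->L'->D->R'->D->plug->H
Final: ciphertext=EHBFH, RIGHT=3, LEFT=5

Answer: EHBFH 3 5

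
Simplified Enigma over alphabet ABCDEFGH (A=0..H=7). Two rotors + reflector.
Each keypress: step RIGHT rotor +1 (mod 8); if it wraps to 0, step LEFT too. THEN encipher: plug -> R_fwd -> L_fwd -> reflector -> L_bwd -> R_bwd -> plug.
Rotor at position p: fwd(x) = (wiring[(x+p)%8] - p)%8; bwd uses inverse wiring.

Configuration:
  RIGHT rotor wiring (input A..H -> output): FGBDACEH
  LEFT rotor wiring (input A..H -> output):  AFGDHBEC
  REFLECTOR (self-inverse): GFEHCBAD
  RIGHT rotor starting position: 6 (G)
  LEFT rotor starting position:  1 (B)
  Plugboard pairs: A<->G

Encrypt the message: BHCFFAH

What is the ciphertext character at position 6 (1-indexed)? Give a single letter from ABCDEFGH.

Char 1 ('B'): step: R->7, L=1; B->plug->B->R->G->L->B->refl->F->L'->B->R'->F->plug->F
Char 2 ('H'): step: R->0, L->2 (L advanced); H->plug->H->R->H->L->D->refl->H->L'->D->R'->D->plug->D
Char 3 ('C'): step: R->1, L=2; C->plug->C->R->C->L->F->refl->B->L'->B->R'->E->plug->E
Char 4 ('F'): step: R->2, L=2; F->plug->F->R->F->L->A->refl->G->L'->G->R'->C->plug->C
Char 5 ('F'): step: R->3, L=2; F->plug->F->R->C->L->F->refl->B->L'->B->R'->D->plug->D
Char 6 ('A'): step: R->4, L=2; A->plug->G->R->F->L->A->refl->G->L'->G->R'->B->plug->B

B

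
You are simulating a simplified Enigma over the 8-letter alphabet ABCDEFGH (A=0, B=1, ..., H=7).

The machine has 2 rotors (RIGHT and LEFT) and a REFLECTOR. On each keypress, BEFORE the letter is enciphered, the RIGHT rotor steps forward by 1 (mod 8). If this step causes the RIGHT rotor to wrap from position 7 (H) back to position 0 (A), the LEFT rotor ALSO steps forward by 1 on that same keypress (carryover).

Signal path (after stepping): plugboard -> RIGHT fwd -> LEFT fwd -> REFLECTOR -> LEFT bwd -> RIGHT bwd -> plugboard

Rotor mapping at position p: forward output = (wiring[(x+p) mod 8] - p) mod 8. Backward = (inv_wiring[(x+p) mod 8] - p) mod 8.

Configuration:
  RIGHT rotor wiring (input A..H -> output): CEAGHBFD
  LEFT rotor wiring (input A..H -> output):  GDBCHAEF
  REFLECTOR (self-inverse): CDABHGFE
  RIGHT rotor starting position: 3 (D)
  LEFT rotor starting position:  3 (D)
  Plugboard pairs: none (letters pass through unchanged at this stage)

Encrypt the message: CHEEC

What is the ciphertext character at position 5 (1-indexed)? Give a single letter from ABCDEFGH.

Char 1 ('C'): step: R->4, L=3; C->plug->C->R->B->L->E->refl->H->L'->A->R'->F->plug->F
Char 2 ('H'): step: R->5, L=3; H->plug->H->R->C->L->F->refl->G->L'->H->R'->E->plug->E
Char 3 ('E'): step: R->6, L=3; E->plug->E->R->C->L->F->refl->G->L'->H->R'->A->plug->A
Char 4 ('E'): step: R->7, L=3; E->plug->E->R->H->L->G->refl->F->L'->C->R'->G->plug->G
Char 5 ('C'): step: R->0, L->4 (L advanced); C->plug->C->R->A->L->D->refl->B->L'->D->R'->H->plug->H

H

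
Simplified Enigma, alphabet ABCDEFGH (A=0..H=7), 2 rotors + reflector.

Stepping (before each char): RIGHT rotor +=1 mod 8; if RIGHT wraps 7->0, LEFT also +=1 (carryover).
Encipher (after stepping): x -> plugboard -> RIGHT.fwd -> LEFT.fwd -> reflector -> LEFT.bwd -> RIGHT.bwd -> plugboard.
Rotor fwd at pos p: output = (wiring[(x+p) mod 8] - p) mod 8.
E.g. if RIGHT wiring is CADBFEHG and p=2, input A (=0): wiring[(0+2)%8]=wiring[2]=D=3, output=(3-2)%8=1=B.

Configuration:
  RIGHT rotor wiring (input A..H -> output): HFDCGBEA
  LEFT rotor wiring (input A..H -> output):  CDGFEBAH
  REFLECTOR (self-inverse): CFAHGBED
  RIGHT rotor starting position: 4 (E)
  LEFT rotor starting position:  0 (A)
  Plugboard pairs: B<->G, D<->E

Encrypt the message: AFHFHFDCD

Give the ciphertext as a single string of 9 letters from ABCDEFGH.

Char 1 ('A'): step: R->5, L=0; A->plug->A->R->E->L->E->refl->G->L'->C->R'->D->plug->E
Char 2 ('F'): step: R->6, L=0; F->plug->F->R->E->L->E->refl->G->L'->C->R'->B->plug->G
Char 3 ('H'): step: R->7, L=0; H->plug->H->R->F->L->B->refl->F->L'->D->R'->E->plug->D
Char 4 ('F'): step: R->0, L->1 (L advanced); F->plug->F->R->B->L->F->refl->B->L'->H->R'->A->plug->A
Char 5 ('H'): step: R->1, L=1; H->plug->H->R->G->L->G->refl->E->L'->C->R'->B->plug->G
Char 6 ('F'): step: R->2, L=1; F->plug->F->R->G->L->G->refl->E->L'->C->R'->E->plug->D
Char 7 ('D'): step: R->3, L=1; D->plug->E->R->F->L->H->refl->D->L'->D->R'->B->plug->G
Char 8 ('C'): step: R->4, L=1; C->plug->C->R->A->L->C->refl->A->L'->E->R'->D->plug->E
Char 9 ('D'): step: R->5, L=1; D->plug->E->R->A->L->C->refl->A->L'->E->R'->A->plug->A

Answer: EGDAGDGEA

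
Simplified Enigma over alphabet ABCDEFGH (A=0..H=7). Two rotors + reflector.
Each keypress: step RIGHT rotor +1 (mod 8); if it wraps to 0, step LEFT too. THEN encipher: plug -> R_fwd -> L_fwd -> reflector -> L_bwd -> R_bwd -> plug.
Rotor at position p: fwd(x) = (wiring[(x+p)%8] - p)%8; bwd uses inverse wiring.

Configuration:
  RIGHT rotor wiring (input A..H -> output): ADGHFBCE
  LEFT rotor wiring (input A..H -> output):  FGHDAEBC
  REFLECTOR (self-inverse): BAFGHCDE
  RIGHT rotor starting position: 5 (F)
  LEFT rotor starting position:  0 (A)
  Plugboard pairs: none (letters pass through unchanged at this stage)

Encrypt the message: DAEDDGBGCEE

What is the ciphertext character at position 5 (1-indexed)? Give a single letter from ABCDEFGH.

Char 1 ('D'): step: R->6, L=0; D->plug->D->R->F->L->E->refl->H->L'->C->R'->C->plug->C
Char 2 ('A'): step: R->7, L=0; A->plug->A->R->F->L->E->refl->H->L'->C->R'->G->plug->G
Char 3 ('E'): step: R->0, L->1 (L advanced); E->plug->E->R->F->L->A->refl->B->L'->G->R'->C->plug->C
Char 4 ('D'): step: R->1, L=1; D->plug->D->R->E->L->D->refl->G->L'->B->R'->F->plug->F
Char 5 ('D'): step: R->2, L=1; D->plug->D->R->H->L->E->refl->H->L'->D->R'->C->plug->C

C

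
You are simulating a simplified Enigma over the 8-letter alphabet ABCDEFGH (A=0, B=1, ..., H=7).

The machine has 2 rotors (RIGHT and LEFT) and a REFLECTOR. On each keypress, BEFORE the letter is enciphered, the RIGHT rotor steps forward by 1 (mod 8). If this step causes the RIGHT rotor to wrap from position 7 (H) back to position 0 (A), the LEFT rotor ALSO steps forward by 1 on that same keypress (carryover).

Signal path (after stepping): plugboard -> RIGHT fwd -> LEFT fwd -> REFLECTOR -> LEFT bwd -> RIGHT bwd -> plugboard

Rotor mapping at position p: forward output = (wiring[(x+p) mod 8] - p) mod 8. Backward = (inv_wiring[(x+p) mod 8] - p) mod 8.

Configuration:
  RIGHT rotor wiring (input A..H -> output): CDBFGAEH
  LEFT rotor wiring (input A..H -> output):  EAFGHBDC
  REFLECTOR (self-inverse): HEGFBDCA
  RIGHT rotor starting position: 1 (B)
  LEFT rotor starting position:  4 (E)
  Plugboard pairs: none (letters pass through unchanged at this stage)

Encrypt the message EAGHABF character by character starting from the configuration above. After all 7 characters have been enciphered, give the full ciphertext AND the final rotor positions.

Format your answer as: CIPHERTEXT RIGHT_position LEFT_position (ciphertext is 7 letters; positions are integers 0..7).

Answer: CEEGDFE 0 5

Derivation:
Char 1 ('E'): step: R->2, L=4; E->plug->E->R->C->L->H->refl->A->L'->E->R'->C->plug->C
Char 2 ('A'): step: R->3, L=4; A->plug->A->R->C->L->H->refl->A->L'->E->R'->E->plug->E
Char 3 ('G'): step: R->4, L=4; G->plug->G->R->F->L->E->refl->B->L'->G->R'->E->plug->E
Char 4 ('H'): step: R->5, L=4; H->plug->H->R->B->L->F->refl->D->L'->A->R'->G->plug->G
Char 5 ('A'): step: R->6, L=4; A->plug->A->R->G->L->B->refl->E->L'->F->R'->D->plug->D
Char 6 ('B'): step: R->7, L=4; B->plug->B->R->D->L->G->refl->C->L'->H->R'->F->plug->F
Char 7 ('F'): step: R->0, L->5 (L advanced); F->plug->F->R->A->L->E->refl->B->L'->G->R'->E->plug->E
Final: ciphertext=CEEGDFE, RIGHT=0, LEFT=5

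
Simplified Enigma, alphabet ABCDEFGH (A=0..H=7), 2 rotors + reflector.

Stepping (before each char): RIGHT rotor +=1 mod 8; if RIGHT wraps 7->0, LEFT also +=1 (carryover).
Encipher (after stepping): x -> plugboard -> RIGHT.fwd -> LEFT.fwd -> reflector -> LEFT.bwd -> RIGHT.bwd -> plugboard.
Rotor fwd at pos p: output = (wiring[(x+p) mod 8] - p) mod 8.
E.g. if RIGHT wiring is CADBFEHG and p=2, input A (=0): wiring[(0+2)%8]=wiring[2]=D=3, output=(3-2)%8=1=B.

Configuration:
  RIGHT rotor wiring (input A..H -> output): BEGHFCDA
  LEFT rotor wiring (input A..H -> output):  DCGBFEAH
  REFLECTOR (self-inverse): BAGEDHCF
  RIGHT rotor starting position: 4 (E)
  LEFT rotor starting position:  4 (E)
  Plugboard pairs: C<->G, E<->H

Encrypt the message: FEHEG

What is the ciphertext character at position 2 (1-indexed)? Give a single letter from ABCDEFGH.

Char 1 ('F'): step: R->5, L=4; F->plug->F->R->B->L->A->refl->B->L'->A->R'->H->plug->E
Char 2 ('E'): step: R->6, L=4; E->plug->H->R->E->L->H->refl->F->L'->H->R'->G->plug->C

C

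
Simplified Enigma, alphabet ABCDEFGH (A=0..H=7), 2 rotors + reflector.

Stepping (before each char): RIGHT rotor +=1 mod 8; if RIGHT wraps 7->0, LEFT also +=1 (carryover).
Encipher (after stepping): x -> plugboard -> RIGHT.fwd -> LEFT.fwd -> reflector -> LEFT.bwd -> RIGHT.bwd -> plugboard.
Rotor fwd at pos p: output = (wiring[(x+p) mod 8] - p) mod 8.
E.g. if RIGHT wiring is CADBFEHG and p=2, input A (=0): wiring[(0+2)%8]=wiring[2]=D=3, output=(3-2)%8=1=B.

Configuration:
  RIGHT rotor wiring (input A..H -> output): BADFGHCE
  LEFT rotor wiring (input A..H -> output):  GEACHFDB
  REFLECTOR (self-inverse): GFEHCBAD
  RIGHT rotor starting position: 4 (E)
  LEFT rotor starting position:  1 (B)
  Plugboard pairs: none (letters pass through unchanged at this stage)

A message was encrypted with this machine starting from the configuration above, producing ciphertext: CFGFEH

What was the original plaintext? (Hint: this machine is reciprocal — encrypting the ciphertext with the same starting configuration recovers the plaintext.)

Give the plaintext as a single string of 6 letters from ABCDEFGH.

Char 1 ('C'): step: R->5, L=1; C->plug->C->R->H->L->F->refl->B->L'->C->R'->A->plug->A
Char 2 ('F'): step: R->6, L=1; F->plug->F->R->H->L->F->refl->B->L'->C->R'->D->plug->D
Char 3 ('G'): step: R->7, L=1; G->plug->G->R->A->L->D->refl->H->L'->B->R'->C->plug->C
Char 4 ('F'): step: R->0, L->2 (L advanced); F->plug->F->R->H->L->C->refl->E->L'->G->R'->E->plug->E
Char 5 ('E'): step: R->1, L=2; E->plug->E->R->G->L->E->refl->C->L'->H->R'->A->plug->A
Char 6 ('H'): step: R->2, L=2; H->plug->H->R->G->L->E->refl->C->L'->H->R'->G->plug->G

Answer: ADCEAG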